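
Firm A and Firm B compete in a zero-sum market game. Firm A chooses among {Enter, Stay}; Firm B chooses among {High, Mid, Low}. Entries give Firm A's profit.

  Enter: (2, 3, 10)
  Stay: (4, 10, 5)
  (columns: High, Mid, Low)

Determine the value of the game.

Row minima: Enter → 2, Stay → 4; maximin = 4.
Column maxima: High → 4, Mid → 10, Low → 10; minimax = 4.
Since maximin = minimax = 4, there is a saddle point and the value is 4.

4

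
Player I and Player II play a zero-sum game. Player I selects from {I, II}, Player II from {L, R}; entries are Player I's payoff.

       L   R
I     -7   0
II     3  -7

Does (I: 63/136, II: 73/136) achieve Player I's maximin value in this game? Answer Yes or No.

Against L this mix gives (63/136)·(-7) + (73/136)·3 = -111/68.
Against R this mix gives (63/136)·0 + (73/136)·(-7) = -511/136.
Player II will play R, holding Player I to -511/136. Shifting weight toward the row that does better against R would raise this floor (the equalizing mix achieves -49/17 against both R and L), so the proposed strategy is not optimal.

No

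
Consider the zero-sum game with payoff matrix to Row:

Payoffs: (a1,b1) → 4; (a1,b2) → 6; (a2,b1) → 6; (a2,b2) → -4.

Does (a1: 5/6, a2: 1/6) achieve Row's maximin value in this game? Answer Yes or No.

Yes

Against b1 this mix gives (5/6)·4 + (1/6)·6 = 13/3.
Against b2 this mix gives (5/6)·6 + (1/6)·(-4) = 13/3.
All of Column's active replies (b1, b2) yield 13/3, and no column does worse for Row. The mix makes Column indifferent and guarantees 13/3, so it is optimal.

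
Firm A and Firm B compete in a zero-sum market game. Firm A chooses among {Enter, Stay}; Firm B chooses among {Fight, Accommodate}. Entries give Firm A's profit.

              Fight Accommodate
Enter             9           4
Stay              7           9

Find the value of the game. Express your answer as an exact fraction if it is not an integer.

53/7

Row minima: Enter → 4, Stay → 7; maximin = 7.
Column maxima: Fight → 9, Accommodate → 9; minimax = 9.
7 ≠ 9, so there is no saddle point; optimal play is mixed.
Let Firm A play Enter with probability p. Expected payoff against Fight: 9p + 7(1−p) = 2p + 7; against Accommodate: 4p + 9(1−p) = −5p + 9.
Setting these equal: 2p + 7 = −5p + 9 ⇒ 7p = 2 ⇒ p = 2/7, and the value is (2)·(2/7) + 7 = 53/7.
For Firm B: with q = P(Fight), equating Enter's and Stay's payoffs gives 5q + 4 = −2q + 9 ⇒ q = 5/7.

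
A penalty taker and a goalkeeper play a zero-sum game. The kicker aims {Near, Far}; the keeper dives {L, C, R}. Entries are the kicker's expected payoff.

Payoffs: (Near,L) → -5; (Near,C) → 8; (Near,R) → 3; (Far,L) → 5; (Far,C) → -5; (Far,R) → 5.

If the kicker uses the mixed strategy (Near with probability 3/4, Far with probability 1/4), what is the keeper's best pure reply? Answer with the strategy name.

L

If the keeper plays L, the kicker's expected payoff is (3/4)·(-5) + (1/4)·5 = -5/2.
If the keeper plays C, the kicker's expected payoff is (3/4)·8 + (1/4)·(-5) = 19/4.
If the keeper plays R, the kicker's expected payoff is (3/4)·3 + (1/4)·5 = 7/2.
The keeper minimizes the kicker's payoff; the smallest is -5/2, so the best response is L.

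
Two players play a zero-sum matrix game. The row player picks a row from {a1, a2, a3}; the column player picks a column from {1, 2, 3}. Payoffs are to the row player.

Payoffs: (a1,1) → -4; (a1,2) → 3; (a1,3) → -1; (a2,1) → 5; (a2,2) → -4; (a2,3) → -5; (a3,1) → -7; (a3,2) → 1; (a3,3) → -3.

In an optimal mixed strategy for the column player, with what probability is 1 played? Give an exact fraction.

4/13

Row minima: a1 → -4, a2 → -5, a3 → -7; maximin = -4.
Column maxima: 1 → 5, 2 → 3, 3 → -1; minimax = -1.
-4 ≠ -1, so there is no saddle point; optimal play is mixed.
a3 is strictly dominated by a1, so the row player never plays it.
2 is strictly dominated by 3 (it gives the row player strictly more in every row), so the column player never plays it.
On the remaining 2×2 (a1, a2 vs 1, 3):
Let the row player play a1 with probability p. Expected payoff against 1: (-4)p + 5(1−p) = −9p + 5; against 3: (-1)p + (-5)(1−p) = 4p − 5.
Setting these equal: −9p + 5 = 4p − 5 ⇒ −13p = -10 ⇒ p = 10/13, and the value is (-9)·(10/13) + 5 = -25/13.
For the column player: with q = P(1), equating a1's and a2's payoffs gives −3q − 1 = 10q − 5 ⇒ q = 4/13.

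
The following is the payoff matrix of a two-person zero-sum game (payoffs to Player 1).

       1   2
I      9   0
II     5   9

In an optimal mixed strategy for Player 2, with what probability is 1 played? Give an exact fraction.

9/13

Row minima: I → 0, II → 5; maximin = 5.
Column maxima: 1 → 9, 2 → 9; minimax = 9.
5 ≠ 9, so there is no saddle point; optimal play is mixed.
Let Player 1 play I with probability p. Expected payoff against 1: 9p + 5(1−p) = 4p + 5; against 2: 0p + 9(1−p) = −9p + 9.
Setting these equal: 4p + 5 = −9p + 9 ⇒ 13p = 4 ⇒ p = 4/13, and the value is (4)·(4/13) + 5 = 81/13.
For Player 2: with q = P(1), equating I's and II's payoffs gives 9q = −4q + 9 ⇒ q = 9/13.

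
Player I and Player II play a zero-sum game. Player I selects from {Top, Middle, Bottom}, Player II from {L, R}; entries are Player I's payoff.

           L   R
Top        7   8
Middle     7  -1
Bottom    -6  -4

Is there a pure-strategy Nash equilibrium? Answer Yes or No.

Yes

Row minima: Top → 7, Middle → -1, Bottom → -6; maximin = 7.
Column maxima: L → 7, R → 8; minimax = 7.
maximin = minimax = 7, so a saddle point exists.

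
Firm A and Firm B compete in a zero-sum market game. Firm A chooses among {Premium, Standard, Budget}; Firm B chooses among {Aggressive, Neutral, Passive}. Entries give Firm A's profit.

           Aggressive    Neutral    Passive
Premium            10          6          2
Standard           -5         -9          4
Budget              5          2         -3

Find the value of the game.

Row minima: Premium → 2, Standard → -9, Budget → -3; maximin = 2.
Column maxima: Aggressive → 10, Neutral → 6, Passive → 4; minimax = 4.
2 ≠ 4, so there is no saddle point; optimal play is mixed.
Budget is strictly dominated by Premium, so Firm A never plays it.
Aggressive is strictly dominated by Neutral (it gives Firm A strictly more in every row), so Firm B never plays it.
On the remaining 2×2 (Premium, Standard vs Neutral, Passive):
Let Firm A play Premium with probability p. Expected payoff against Neutral: 6p + (-9)(1−p) = 15p − 9; against Passive: 2p + 4(1−p) = −2p + 4.
Setting these equal: 15p − 9 = −2p + 4 ⇒ 17p = 13 ⇒ p = 13/17, and the value is (15)·(13/17) − 9 = 42/17.
For Firm B: with q = P(Neutral), equating Premium's and Standard's payoffs gives 4q + 2 = −13q + 4 ⇒ q = 2/17.

42/17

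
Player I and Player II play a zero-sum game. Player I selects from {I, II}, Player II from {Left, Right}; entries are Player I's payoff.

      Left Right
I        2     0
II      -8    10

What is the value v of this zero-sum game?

Row minima: I → 0, II → -8; maximin = 0.
Column maxima: Left → 2, Right → 10; minimax = 2.
0 ≠ 2, so there is no saddle point; optimal play is mixed.
Let Player I play I with probability p. Expected payoff against Left: 2p + (-8)(1−p) = 10p − 8; against Right: 0p + 10(1−p) = −10p + 10.
Setting these equal: 10p − 8 = −10p + 10 ⇒ 20p = 18 ⇒ p = 9/10, and the value is (10)·(9/10) − 8 = 1.
For Player II: with q = P(Left), equating I's and II's payoffs gives 2q = −18q + 10 ⇒ q = 1/2.

1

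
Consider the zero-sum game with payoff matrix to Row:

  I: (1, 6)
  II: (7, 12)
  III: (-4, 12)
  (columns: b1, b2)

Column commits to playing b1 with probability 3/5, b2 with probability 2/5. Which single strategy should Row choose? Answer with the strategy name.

II

Expected payoff of I: (3/5)·1 + (2/5)·6 = 3.
Expected payoff of II: (3/5)·7 + (2/5)·12 = 9.
Expected payoff of III: (3/5)·(-4) + (2/5)·12 = 12/5.
The largest is 9, so Row's best response is II.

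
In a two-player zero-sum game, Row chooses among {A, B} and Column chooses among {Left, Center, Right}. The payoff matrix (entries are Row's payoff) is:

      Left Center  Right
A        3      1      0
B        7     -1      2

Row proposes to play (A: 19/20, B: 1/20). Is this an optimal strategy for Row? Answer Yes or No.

No

Against Left this mix gives (19/20)·3 + (1/20)·7 = 16/5.
Against Center this mix gives (19/20)·1 + (1/20)·(-1) = 9/10.
Against Right this mix gives (19/20)·0 + (1/20)·2 = 1/10.
Column will play Right, holding Row to 1/10. Shifting weight toward the row that does better against Right would raise this floor (the equalizing mix achieves 1/2 against both Right and Center), so the proposed strategy is not optimal.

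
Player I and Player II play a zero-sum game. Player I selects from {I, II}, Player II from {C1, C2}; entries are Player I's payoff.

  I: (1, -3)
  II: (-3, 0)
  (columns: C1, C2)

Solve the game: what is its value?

-9/7

Row minima: I → -3, II → -3; maximin = -3.
Column maxima: C1 → 1, C2 → 0; minimax = 0.
-3 ≠ 0, so there is no saddle point; optimal play is mixed.
Let Player I play I with probability p. Expected payoff against C1: 1p + (-3)(1−p) = 4p − 3; against C2: (-3)p + 0(1−p) = −3p.
Setting these equal: 4p − 3 = −3p ⇒ 7p = 3 ⇒ p = 3/7, and the value is (4)·(3/7) − 3 = -9/7.
For Player II: with q = P(C1), equating I's and II's payoffs gives 4q − 3 = −3q ⇒ q = 3/7.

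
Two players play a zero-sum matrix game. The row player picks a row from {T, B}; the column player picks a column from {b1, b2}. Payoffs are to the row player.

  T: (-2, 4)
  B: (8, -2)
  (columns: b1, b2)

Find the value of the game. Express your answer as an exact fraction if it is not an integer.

7/4

Row minima: T → -2, B → -2; maximin = -2.
Column maxima: b1 → 8, b2 → 4; minimax = 4.
-2 ≠ 4, so there is no saddle point; optimal play is mixed.
Let the row player play T with probability p. Expected payoff against b1: (-2)p + 8(1−p) = −10p + 8; against b2: 4p + (-2)(1−p) = 6p − 2.
Setting these equal: −10p + 8 = 6p − 2 ⇒ −16p = -10 ⇒ p = 5/8, and the value is (-10)·(5/8) + 8 = 7/4.
For the column player: with q = P(b1), equating T's and B's payoffs gives −6q + 4 = 10q − 2 ⇒ q = 3/8.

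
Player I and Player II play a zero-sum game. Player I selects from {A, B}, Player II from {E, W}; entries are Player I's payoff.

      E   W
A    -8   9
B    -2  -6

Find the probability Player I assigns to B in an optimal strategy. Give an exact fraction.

17/21

Row minima: A → -8, B → -6; maximin = -6.
Column maxima: E → -2, W → 9; minimax = -2.
-6 ≠ -2, so there is no saddle point; optimal play is mixed.
Let Player I play A with probability p. Expected payoff against E: (-8)p + (-2)(1−p) = −6p − 2; against W: 9p + (-6)(1−p) = 15p − 6.
Setting these equal: −6p − 2 = 15p − 6 ⇒ −21p = -4 ⇒ p = 4/21, and the value is (-6)·(4/21) − 2 = -22/7.
For Player II: with q = P(E), equating A's and B's payoffs gives −17q + 9 = 4q − 6 ⇒ q = 5/7.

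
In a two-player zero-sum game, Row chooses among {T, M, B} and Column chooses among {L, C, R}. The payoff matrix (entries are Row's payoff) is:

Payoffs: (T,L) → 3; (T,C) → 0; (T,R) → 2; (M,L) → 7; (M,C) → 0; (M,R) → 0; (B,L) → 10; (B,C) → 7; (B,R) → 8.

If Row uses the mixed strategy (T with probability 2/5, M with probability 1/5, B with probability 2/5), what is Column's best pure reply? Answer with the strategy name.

If Column plays L, Row's expected payoff is (2/5)·3 + (1/5)·7 + (2/5)·10 = 33/5.
If Column plays C, Row's expected payoff is (2/5)·0 + (1/5)·0 + (2/5)·7 = 14/5.
If Column plays R, Row's expected payoff is (2/5)·2 + (1/5)·0 + (2/5)·8 = 4.
Column minimizes Row's payoff; the smallest is 14/5, so the best response is C.

C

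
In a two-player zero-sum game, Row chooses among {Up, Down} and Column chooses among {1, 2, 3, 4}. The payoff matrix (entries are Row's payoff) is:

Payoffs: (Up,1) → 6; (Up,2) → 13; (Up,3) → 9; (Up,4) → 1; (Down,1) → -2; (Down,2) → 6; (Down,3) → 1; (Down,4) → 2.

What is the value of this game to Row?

Row minima: Up → 1, Down → -2; maximin = 1.
Column maxima: 1 → 6, 2 → 13, 3 → 9, 4 → 2; minimax = 2.
1 ≠ 2, so there is no saddle point; optimal play is mixed.
2 is strictly dominated by 1 (it gives Row strictly more in every row), so Column never plays it.
3 is strictly dominated by 1 (it gives Row strictly more in every row), so Column never plays it.
On the remaining 2×2 (Up, Down vs 1, 4):
Let Row play Up with probability p. Expected payoff against 1: 6p + (-2)(1−p) = 8p − 2; against 4: 1p + 2(1−p) = −p + 2.
Setting these equal: 8p − 2 = −p + 2 ⇒ 9p = 4 ⇒ p = 4/9, and the value is (8)·(4/9) − 2 = 14/9.
For Column: with q = P(1), equating Up's and Down's payoffs gives 5q + 1 = −4q + 2 ⇒ q = 1/9.

14/9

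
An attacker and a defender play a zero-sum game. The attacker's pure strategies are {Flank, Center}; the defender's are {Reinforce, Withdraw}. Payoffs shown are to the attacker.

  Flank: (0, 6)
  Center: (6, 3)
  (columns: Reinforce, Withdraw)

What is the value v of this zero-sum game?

Row minima: Flank → 0, Center → 3; maximin = 3.
Column maxima: Reinforce → 6, Withdraw → 6; minimax = 6.
3 ≠ 6, so there is no saddle point; optimal play is mixed.
Let the attacker play Flank with probability p. Expected payoff against Reinforce: 0p + 6(1−p) = −6p + 6; against Withdraw: 6p + 3(1−p) = 3p + 3.
Setting these equal: −6p + 6 = 3p + 3 ⇒ −9p = -3 ⇒ p = 1/3, and the value is (-6)·(1/3) + 6 = 4.
For the defender: with q = P(Reinforce), equating Flank's and Center's payoffs gives −6q + 6 = 3q + 3 ⇒ q = 1/3.

4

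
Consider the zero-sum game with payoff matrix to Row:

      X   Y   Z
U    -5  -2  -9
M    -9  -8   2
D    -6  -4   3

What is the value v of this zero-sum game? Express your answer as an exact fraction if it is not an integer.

-69/13

Row minima: U → -9, M → -9, D → -6; maximin = -6.
Column maxima: X → -5, Y → -2, Z → 3; minimax = -5.
-6 ≠ -5, so there is no saddle point; optimal play is mixed.
M is strictly dominated by D, so Row never plays it.
Y is strictly dominated by X (it gives Row strictly more in every row), so Column never plays it.
On the remaining 2×2 (U, D vs X, Z):
Let Row play U with probability p. Expected payoff against X: (-5)p + (-6)(1−p) = p − 6; against Z: (-9)p + 3(1−p) = −12p + 3.
Setting these equal: p − 6 = −12p + 3 ⇒ 13p = 9 ⇒ p = 9/13, and the value is (1)·(9/13) − 6 = -69/13.
For Column: with q = P(X), equating U's and D's payoffs gives 4q − 9 = −9q + 3 ⇒ q = 12/13.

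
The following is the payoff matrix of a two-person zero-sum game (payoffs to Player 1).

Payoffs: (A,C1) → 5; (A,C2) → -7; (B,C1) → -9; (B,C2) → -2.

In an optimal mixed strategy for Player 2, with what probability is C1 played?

5/19

Row minima: A → -7, B → -9; maximin = -7.
Column maxima: C1 → 5, C2 → -2; minimax = -2.
-7 ≠ -2, so there is no saddle point; optimal play is mixed.
Let Player 1 play A with probability p. Expected payoff against C1: 5p + (-9)(1−p) = 14p − 9; against C2: (-7)p + (-2)(1−p) = −5p − 2.
Setting these equal: 14p − 9 = −5p − 2 ⇒ 19p = 7 ⇒ p = 7/19, and the value is (14)·(7/19) − 9 = -73/19.
For Player 2: with q = P(C1), equating A's and B's payoffs gives 12q − 7 = −7q − 2 ⇒ q = 5/19.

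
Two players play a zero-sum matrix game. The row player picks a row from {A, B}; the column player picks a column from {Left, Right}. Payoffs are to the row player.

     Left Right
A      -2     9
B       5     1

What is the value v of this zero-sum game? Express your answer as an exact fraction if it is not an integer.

Row minima: A → -2, B → 1; maximin = 1.
Column maxima: Left → 5, Right → 9; minimax = 5.
1 ≠ 5, so there is no saddle point; optimal play is mixed.
Let the row player play A with probability p. Expected payoff against Left: (-2)p + 5(1−p) = −7p + 5; against Right: 9p + 1(1−p) = 8p + 1.
Setting these equal: −7p + 5 = 8p + 1 ⇒ −15p = -4 ⇒ p = 4/15, and the value is (-7)·(4/15) + 5 = 47/15.
For the column player: with q = P(Left), equating A's and B's payoffs gives −11q + 9 = 4q + 1 ⇒ q = 8/15.

47/15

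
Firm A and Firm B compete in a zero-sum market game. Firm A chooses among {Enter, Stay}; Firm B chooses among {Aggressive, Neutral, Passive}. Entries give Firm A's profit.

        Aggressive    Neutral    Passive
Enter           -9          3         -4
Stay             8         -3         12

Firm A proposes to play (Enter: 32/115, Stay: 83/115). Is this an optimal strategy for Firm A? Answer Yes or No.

Against Aggressive this mix gives (32/115)·(-9) + (83/115)·8 = 376/115.
Against Neutral this mix gives (32/115)·3 + (83/115)·(-3) = -153/115.
Against Passive this mix gives (32/115)·(-4) + (83/115)·12 = 868/115.
Firm B will play Neutral, holding Firm A to -153/115. Shifting weight toward the row that does better against Neutral would raise this floor (the equalizing mix achieves -3/23 against both Neutral and Aggressive), so the proposed strategy is not optimal.

No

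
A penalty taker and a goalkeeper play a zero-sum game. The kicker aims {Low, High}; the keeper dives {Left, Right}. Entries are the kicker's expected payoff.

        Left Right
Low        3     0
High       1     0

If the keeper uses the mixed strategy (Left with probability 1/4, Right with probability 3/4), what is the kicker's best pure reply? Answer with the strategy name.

Expected payoff of Low: (1/4)·3 + (3/4)·0 = 3/4.
Expected payoff of High: (1/4)·1 + (3/4)·0 = 1/4.
The largest is 3/4, so the kicker's best response is Low.

Low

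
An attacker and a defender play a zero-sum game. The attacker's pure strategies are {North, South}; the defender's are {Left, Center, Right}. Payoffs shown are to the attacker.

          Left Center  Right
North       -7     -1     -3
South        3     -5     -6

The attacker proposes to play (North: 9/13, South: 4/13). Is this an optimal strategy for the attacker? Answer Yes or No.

Against Left this mix gives (9/13)·(-7) + (4/13)·3 = -51/13.
Against Center this mix gives (9/13)·(-1) + (4/13)·(-5) = -29/13.
Against Right this mix gives (9/13)·(-3) + (4/13)·(-6) = -51/13.
All of the defender's active replies (Left, Right) yield -51/13, and no column does worse for the attacker. The mix makes the defender indifferent and guarantees -51/13, so it is optimal.

Yes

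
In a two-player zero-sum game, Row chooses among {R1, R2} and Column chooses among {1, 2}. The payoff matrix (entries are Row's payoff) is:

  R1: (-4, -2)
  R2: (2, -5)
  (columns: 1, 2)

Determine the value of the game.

Row minima: R1 → -4, R2 → -5; maximin = -4.
Column maxima: 1 → 2, 2 → -2; minimax = -2.
-4 ≠ -2, so there is no saddle point; optimal play is mixed.
Let Row play R1 with probability p. Expected payoff against 1: (-4)p + 2(1−p) = −6p + 2; against 2: (-2)p + (-5)(1−p) = 3p − 5.
Setting these equal: −6p + 2 = 3p − 5 ⇒ −9p = -7 ⇒ p = 7/9, and the value is (-6)·(7/9) + 2 = -8/3.
For Column: with q = P(1), equating R1's and R2's payoffs gives −2q − 2 = 7q − 5 ⇒ q = 1/3.

-8/3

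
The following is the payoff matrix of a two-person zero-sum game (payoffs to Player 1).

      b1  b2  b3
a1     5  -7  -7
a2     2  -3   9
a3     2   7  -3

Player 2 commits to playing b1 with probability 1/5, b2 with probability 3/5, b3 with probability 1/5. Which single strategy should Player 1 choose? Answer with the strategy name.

a3

Expected payoff of a1: (1/5)·5 + (3/5)·(-7) + (1/5)·(-7) = -23/5.
Expected payoff of a2: (1/5)·2 + (3/5)·(-3) + (1/5)·9 = 2/5.
Expected payoff of a3: (1/5)·2 + (3/5)·7 + (1/5)·(-3) = 4.
The largest is 4, so Player 1's best response is a3.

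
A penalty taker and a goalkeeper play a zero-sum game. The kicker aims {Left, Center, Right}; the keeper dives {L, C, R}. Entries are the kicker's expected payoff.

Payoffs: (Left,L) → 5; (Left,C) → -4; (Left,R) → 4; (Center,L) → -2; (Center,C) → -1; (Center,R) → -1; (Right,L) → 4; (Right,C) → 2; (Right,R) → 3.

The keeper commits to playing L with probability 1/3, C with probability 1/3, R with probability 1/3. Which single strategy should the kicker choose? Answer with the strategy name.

Right

Expected payoff of Left: (1/3)·5 + (1/3)·(-4) + (1/3)·4 = 5/3.
Expected payoff of Center: (1/3)·(-2) + (1/3)·(-1) + (1/3)·(-1) = -4/3.
Expected payoff of Right: (1/3)·4 + (1/3)·2 + (1/3)·3 = 3.
The largest is 3, so the kicker's best response is Right.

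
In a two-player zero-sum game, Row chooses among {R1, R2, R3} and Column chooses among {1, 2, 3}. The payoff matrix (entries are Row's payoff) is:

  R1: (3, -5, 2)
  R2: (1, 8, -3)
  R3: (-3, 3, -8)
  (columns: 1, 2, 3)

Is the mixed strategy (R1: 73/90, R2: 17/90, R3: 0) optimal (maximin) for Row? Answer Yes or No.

Against 1 this mix gives (73/90)·3 + (17/90)·1 = 118/45.
Against 2 this mix gives (73/90)·(-5) + (17/90)·8 = -229/90.
Against 3 this mix gives (73/90)·2 + (17/90)·(-3) = 19/18.
Column will play 2, holding Row to -229/90. Shifting weight toward the row that does better against 2 would raise this floor (the equalizing mix achieves 1/18 against both 2 and 3), so the proposed strategy is not optimal.

No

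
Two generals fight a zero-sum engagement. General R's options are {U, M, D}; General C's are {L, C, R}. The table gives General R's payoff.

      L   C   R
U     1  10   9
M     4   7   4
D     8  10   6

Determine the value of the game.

Row minima: U → 1, M → 4, D → 6; maximin = 6.
Column maxima: L → 8, C → 10, R → 9; minimax = 8.
6 ≠ 8, so there is no saddle point; optimal play is mixed.
M is strictly dominated by D, so General R never plays it.
C is strictly dominated by L (it gives General R strictly more in every row), so General C never plays it.
On the remaining 2×2 (U, D vs L, R):
Let General R play U with probability p. Expected payoff against L: 1p + 8(1−p) = −7p + 8; against R: 9p + 6(1−p) = 3p + 6.
Setting these equal: −7p + 8 = 3p + 6 ⇒ −10p = -2 ⇒ p = 1/5, and the value is (-7)·(1/5) + 8 = 33/5.
For General C: with q = P(L), equating U's and D's payoffs gives −8q + 9 = 2q + 6 ⇒ q = 3/10.

33/5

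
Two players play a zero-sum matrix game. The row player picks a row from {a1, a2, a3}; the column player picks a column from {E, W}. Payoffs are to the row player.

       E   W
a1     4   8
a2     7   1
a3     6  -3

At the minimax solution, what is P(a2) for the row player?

Row minima: a1 → 4, a2 → 1, a3 → -3; maximin = 4.
Column maxima: E → 7, W → 8; minimax = 7.
4 ≠ 7, so there is no saddle point; optimal play is mixed.
a3 is strictly dominated by a2, so the row player never plays it.
On the remaining 2×2 (a1, a2 vs E, W):
Let the row player play a1 with probability p. Expected payoff against E: 4p + 7(1−p) = −3p + 7; against W: 8p + 1(1−p) = 7p + 1.
Setting these equal: −3p + 7 = 7p + 1 ⇒ −10p = -6 ⇒ p = 3/5, and the value is (-3)·(3/5) + 7 = 26/5.
For the column player: with q = P(E), equating a1's and a2's payoffs gives −4q + 8 = 6q + 1 ⇒ q = 7/10.

2/5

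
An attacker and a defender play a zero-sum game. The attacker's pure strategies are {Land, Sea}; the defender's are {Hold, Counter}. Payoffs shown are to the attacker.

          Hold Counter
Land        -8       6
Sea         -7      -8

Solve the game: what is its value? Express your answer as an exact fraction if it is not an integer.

-106/15

Row minima: Land → -8, Sea → -8; maximin = -8.
Column maxima: Hold → -7, Counter → 6; minimax = -7.
-8 ≠ -7, so there is no saddle point; optimal play is mixed.
Let the attacker play Land with probability p. Expected payoff against Hold: (-8)p + (-7)(1−p) = −p − 7; against Counter: 6p + (-8)(1−p) = 14p − 8.
Setting these equal: −p − 7 = 14p − 8 ⇒ −15p = -1 ⇒ p = 1/15, and the value is (-1)·(1/15) − 7 = -106/15.
For the defender: with q = P(Hold), equating Land's and Sea's payoffs gives −14q + 6 = q − 8 ⇒ q = 14/15.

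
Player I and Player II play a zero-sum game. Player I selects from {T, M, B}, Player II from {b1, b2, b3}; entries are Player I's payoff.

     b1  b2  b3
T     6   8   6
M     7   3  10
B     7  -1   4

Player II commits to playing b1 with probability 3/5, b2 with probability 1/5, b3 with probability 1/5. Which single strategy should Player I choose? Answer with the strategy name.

M

Expected payoff of T: (3/5)·6 + (1/5)·8 + (1/5)·6 = 32/5.
Expected payoff of M: (3/5)·7 + (1/5)·3 + (1/5)·10 = 34/5.
Expected payoff of B: (3/5)·7 + (1/5)·(-1) + (1/5)·4 = 24/5.
The largest is 34/5, so Player I's best response is M.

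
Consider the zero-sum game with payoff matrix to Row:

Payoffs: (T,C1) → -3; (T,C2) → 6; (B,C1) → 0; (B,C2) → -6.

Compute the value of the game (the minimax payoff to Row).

-6/5

Row minima: T → -3, B → -6; maximin = -3.
Column maxima: C1 → 0, C2 → 6; minimax = 0.
-3 ≠ 0, so there is no saddle point; optimal play is mixed.
Let Row play T with probability p. Expected payoff against C1: (-3)p + 0(1−p) = −3p; against C2: 6p + (-6)(1−p) = 12p − 6.
Setting these equal: −3p = 12p − 6 ⇒ −15p = -6 ⇒ p = 2/5, and the value is (-3)·(2/5) = -6/5.
For Column: with q = P(C1), equating T's and B's payoffs gives −9q + 6 = 6q − 6 ⇒ q = 4/5.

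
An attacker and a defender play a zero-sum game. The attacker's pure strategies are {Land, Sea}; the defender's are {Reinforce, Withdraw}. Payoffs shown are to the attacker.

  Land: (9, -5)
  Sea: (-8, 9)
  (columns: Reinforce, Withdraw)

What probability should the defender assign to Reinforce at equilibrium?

Row minima: Land → -5, Sea → -8; maximin = -5.
Column maxima: Reinforce → 9, Withdraw → 9; minimax = 9.
-5 ≠ 9, so there is no saddle point; optimal play is mixed.
Let the attacker play Land with probability p. Expected payoff against Reinforce: 9p + (-8)(1−p) = 17p − 8; against Withdraw: (-5)p + 9(1−p) = −14p + 9.
Setting these equal: 17p − 8 = −14p + 9 ⇒ 31p = 17 ⇒ p = 17/31, and the value is (17)·(17/31) − 8 = 41/31.
For the defender: with q = P(Reinforce), equating Land's and Sea's payoffs gives 14q − 5 = −17q + 9 ⇒ q = 14/31.

14/31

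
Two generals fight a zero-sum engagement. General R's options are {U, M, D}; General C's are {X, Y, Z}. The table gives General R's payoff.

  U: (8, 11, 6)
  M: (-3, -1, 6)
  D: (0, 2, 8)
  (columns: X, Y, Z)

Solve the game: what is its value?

Row minima: U → 6, M → -3, D → 0; maximin = 6.
Column maxima: X → 8, Y → 11, Z → 8; minimax = 8.
6 ≠ 8, so there is no saddle point; optimal play is mixed.
M is strictly dominated by D, so General R never plays it.
Y is strictly dominated by X (it gives General R strictly more in every row), so General C never plays it.
On the remaining 2×2 (U, D vs X, Z):
Let General R play U with probability p. Expected payoff against X: 8p + 0(1−p) = 8p; against Z: 6p + 8(1−p) = −2p + 8.
Setting these equal: 8p = −2p + 8 ⇒ 10p = 8 ⇒ p = 4/5, and the value is (8)·(4/5) = 32/5.
For General C: with q = P(X), equating U's and D's payoffs gives 2q + 6 = −8q + 8 ⇒ q = 1/5.

32/5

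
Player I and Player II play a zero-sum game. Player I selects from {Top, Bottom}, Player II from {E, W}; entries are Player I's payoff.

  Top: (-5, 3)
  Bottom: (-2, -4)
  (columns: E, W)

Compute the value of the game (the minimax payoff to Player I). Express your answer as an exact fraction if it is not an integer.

Row minima: Top → -5, Bottom → -4; maximin = -4.
Column maxima: E → -2, W → 3; minimax = -2.
-4 ≠ -2, so there is no saddle point; optimal play is mixed.
Let Player I play Top with probability p. Expected payoff against E: (-5)p + (-2)(1−p) = −3p − 2; against W: 3p + (-4)(1−p) = 7p − 4.
Setting these equal: −3p − 2 = 7p − 4 ⇒ −10p = -2 ⇒ p = 1/5, and the value is (-3)·(1/5) − 2 = -13/5.
For Player II: with q = P(E), equating Top's and Bottom's payoffs gives −8q + 3 = 2q − 4 ⇒ q = 7/10.

-13/5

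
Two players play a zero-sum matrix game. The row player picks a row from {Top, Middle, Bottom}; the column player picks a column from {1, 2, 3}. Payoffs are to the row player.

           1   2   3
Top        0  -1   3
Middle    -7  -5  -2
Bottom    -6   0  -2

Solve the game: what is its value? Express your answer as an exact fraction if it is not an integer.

Row minima: Top → -1, Middle → -7, Bottom → -6; maximin = -1.
Column maxima: 1 → 0, 2 → 0, 3 → 3; minimax = 0.
-1 ≠ 0, so there is no saddle point; optimal play is mixed.
Middle is strictly dominated by Top, so the row player never plays it.
3 is strictly dominated by 1 (it gives the row player strictly more in every row), so the column player never plays it.
On the remaining 2×2 (Top, Bottom vs 1, 2):
Let the row player play Top with probability p. Expected payoff against 1: 0p + (-6)(1−p) = 6p − 6; against 2: (-1)p + 0(1−p) = −p.
Setting these equal: 6p − 6 = −p ⇒ 7p = 6 ⇒ p = 6/7, and the value is (6)·(6/7) − 6 = -6/7.
For the column player: with q = P(1), equating Top's and Bottom's payoffs gives q − 1 = −6q ⇒ q = 1/7.

-6/7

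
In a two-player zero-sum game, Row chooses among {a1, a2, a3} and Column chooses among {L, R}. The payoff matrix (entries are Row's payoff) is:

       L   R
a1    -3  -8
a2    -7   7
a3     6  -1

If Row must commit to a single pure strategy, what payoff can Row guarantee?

-1

Row minima: a1 → -8, a2 → -7, a3 → -1.
The best of these is -1.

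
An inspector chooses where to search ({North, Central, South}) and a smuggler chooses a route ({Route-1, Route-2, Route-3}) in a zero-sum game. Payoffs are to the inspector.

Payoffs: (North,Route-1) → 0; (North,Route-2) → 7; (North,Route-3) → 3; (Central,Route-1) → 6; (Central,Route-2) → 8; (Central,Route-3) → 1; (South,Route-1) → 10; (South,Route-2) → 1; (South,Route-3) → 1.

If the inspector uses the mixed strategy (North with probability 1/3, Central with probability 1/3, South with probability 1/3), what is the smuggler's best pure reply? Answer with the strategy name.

Route-3

If the smuggler plays Route-1, the inspector's expected payoff is (1/3)·0 + (1/3)·6 + (1/3)·10 = 16/3.
If the smuggler plays Route-2, the inspector's expected payoff is (1/3)·7 + (1/3)·8 + (1/3)·1 = 16/3.
If the smuggler plays Route-3, the inspector's expected payoff is (1/3)·3 + (1/3)·1 + (1/3)·1 = 5/3.
The smuggler minimizes the inspector's payoff; the smallest is 5/3, so the best response is Route-3.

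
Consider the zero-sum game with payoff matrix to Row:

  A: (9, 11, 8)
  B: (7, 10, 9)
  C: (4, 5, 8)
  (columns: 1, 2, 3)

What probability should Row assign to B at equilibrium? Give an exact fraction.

1/3

Row minima: A → 8, B → 7, C → 4; maximin = 8.
Column maxima: 1 → 9, 2 → 11, 3 → 9; minimax = 9.
8 ≠ 9, so there is no saddle point; optimal play is mixed.
C is strictly dominated by B, so Row never plays it.
2 is strictly dominated by 1 (it gives Row strictly more in every row), so Column never plays it.
On the remaining 2×2 (A, B vs 1, 3):
Let Row play A with probability p. Expected payoff against 1: 9p + 7(1−p) = 2p + 7; against 3: 8p + 9(1−p) = −p + 9.
Setting these equal: 2p + 7 = −p + 9 ⇒ 3p = 2 ⇒ p = 2/3, and the value is (2)·(2/3) + 7 = 25/3.
For Column: with q = P(1), equating A's and B's payoffs gives q + 8 = −2q + 9 ⇒ q = 1/3.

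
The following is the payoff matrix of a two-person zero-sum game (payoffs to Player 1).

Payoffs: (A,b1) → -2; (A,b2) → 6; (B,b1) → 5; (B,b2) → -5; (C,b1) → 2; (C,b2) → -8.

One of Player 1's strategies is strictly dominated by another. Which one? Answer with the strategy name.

B gives a strictly higher payoff than C against every column: 5 > 2, -5 > -8.
So C is strictly dominated and Player 1 never plays it.

C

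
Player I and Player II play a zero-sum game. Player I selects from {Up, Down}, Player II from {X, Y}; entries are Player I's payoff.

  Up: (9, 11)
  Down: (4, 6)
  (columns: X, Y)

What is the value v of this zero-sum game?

Row minima: Up → 9, Down → 4; maximin = 9.
Column maxima: X → 9, Y → 11; minimax = 9.
Since maximin = minimax = 9, there is a saddle point and the value is 9.

9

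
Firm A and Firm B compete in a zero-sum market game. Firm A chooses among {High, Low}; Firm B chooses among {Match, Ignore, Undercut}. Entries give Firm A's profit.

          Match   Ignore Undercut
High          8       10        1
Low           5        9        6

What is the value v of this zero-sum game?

43/8

Row minima: High → 1, Low → 5; maximin = 5.
Column maxima: Match → 8, Ignore → 10, Undercut → 6; minimax = 6.
5 ≠ 6, so there is no saddle point; optimal play is mixed.
Ignore is strictly dominated by Match (it gives Firm A strictly more in every row), so Firm B never plays it.
On the remaining 2×2 (High, Low vs Match, Undercut):
Let Firm A play High with probability p. Expected payoff against Match: 8p + 5(1−p) = 3p + 5; against Undercut: 1p + 6(1−p) = −5p + 6.
Setting these equal: 3p + 5 = −5p + 6 ⇒ 8p = 1 ⇒ p = 1/8, and the value is (3)·(1/8) + 5 = 43/8.
For Firm B: with q = P(Match), equating High's and Low's payoffs gives 7q + 1 = −q + 6 ⇒ q = 5/8.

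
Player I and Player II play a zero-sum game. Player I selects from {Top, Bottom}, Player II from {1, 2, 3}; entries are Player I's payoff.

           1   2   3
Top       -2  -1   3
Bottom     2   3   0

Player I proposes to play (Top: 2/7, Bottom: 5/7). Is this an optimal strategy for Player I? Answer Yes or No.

Against 1 this mix gives (2/7)·(-2) + (5/7)·2 = 6/7.
Against 2 this mix gives (2/7)·(-1) + (5/7)·3 = 13/7.
Against 3 this mix gives (2/7)·3 + (5/7)·0 = 6/7.
All of Player II's active replies (1, 3) yield 6/7, and no column does worse for Player I. The mix makes Player II indifferent and guarantees 6/7, so it is optimal.

Yes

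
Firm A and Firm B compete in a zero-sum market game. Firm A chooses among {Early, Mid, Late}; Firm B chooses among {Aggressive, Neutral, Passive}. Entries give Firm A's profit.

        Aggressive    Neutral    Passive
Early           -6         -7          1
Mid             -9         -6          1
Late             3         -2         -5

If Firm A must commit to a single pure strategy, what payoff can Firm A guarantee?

-5

Row minima: Early → -7, Mid → -9, Late → -5.
The best of these is -5.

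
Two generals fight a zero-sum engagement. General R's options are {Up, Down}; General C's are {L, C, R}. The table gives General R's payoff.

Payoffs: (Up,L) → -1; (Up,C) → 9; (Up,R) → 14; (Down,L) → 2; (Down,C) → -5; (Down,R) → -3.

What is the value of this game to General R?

Row minima: Up → -1, Down → -5; maximin = -1.
Column maxima: L → 2, C → 9, R → 14; minimax = 2.
-1 ≠ 2, so there is no saddle point; optimal play is mixed.
R is strictly dominated by C (it gives General R strictly more in every row), so General C never plays it.
On the remaining 2×2 (Up, Down vs L, C):
Let General R play Up with probability p. Expected payoff against L: (-1)p + 2(1−p) = −3p + 2; against C: 9p + (-5)(1−p) = 14p − 5.
Setting these equal: −3p + 2 = 14p − 5 ⇒ −17p = -7 ⇒ p = 7/17, and the value is (-3)·(7/17) + 2 = 13/17.
For General C: with q = P(L), equating Up's and Down's payoffs gives −10q + 9 = 7q − 5 ⇒ q = 14/17.

13/17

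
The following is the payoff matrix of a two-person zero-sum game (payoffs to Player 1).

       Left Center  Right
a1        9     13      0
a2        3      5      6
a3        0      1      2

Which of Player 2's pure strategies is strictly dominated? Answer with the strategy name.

Left holds Player 1's payoff strictly below Center in every row: 9 < 13, 3 < 5, 0 < 1.
So Center is strictly dominated for Player 2.

Center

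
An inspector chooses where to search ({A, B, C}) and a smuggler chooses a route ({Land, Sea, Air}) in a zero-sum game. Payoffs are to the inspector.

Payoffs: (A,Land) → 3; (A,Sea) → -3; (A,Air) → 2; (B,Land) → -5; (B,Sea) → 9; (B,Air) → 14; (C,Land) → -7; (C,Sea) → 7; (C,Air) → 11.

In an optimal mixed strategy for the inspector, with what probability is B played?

Row minima: A → -3, B → -5, C → -7; maximin = -3.
Column maxima: Land → 3, Sea → 9, Air → 14; minimax = 3.
-3 ≠ 3, so there is no saddle point; optimal play is mixed.
C is strictly dominated by B, so the inspector never plays it.
Air is strictly dominated by Sea (it gives the inspector strictly more in every row), so the smuggler never plays it.
On the remaining 2×2 (A, B vs Land, Sea):
Let the inspector play A with probability p. Expected payoff against Land: 3p + (-5)(1−p) = 8p − 5; against Sea: (-3)p + 9(1−p) = −12p + 9.
Setting these equal: 8p − 5 = −12p + 9 ⇒ 20p = 14 ⇒ p = 7/10, and the value is (8)·(7/10) − 5 = 3/5.
For the smuggler: with q = P(Land), equating A's and B's payoffs gives 6q − 3 = −14q + 9 ⇒ q = 3/5.

3/10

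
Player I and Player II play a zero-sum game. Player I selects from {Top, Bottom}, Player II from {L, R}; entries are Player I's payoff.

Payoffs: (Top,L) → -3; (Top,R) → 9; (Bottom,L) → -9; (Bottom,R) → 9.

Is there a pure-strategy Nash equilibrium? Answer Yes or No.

Yes

Row minima: Top → -3, Bottom → -9; maximin = -3.
Column maxima: L → -3, R → 9; minimax = -3.
maximin = minimax = -3, so a saddle point exists.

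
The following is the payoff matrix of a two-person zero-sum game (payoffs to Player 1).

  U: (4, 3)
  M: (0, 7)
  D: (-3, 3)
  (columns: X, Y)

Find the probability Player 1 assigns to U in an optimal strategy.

Row minima: U → 3, M → 0, D → -3; maximin = 3.
Column maxima: X → 4, Y → 7; minimax = 4.
3 ≠ 4, so there is no saddle point; optimal play is mixed.
D is strictly dominated by M, so Player 1 never plays it.
On the remaining 2×2 (U, M vs X, Y):
Let Player 1 play U with probability p. Expected payoff against X: 4p + 0(1−p) = 4p; against Y: 3p + 7(1−p) = −4p + 7.
Setting these equal: 4p = −4p + 7 ⇒ 8p = 7 ⇒ p = 7/8, and the value is (4)·(7/8) = 7/2.
For Player 2: with q = P(X), equating U's and M's payoffs gives q + 3 = −7q + 7 ⇒ q = 1/2.

7/8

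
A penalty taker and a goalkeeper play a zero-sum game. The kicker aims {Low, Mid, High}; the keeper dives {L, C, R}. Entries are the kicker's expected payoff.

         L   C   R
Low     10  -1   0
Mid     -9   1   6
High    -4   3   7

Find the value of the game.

Row minima: Low → -1, Mid → -9, High → -4; maximin = -1.
Column maxima: L → 10, C → 3, R → 7; minimax = 3.
-1 ≠ 3, so there is no saddle point; optimal play is mixed.
Mid is strictly dominated by High, so the kicker never plays it.
R is strictly dominated by C (it gives the kicker strictly more in every row), so the keeper never plays it.
On the remaining 2×2 (Low, High vs L, C):
Let the kicker play Low with probability p. Expected payoff against L: 10p + (-4)(1−p) = 14p − 4; against C: (-1)p + 3(1−p) = −4p + 3.
Setting these equal: 14p − 4 = −4p + 3 ⇒ 18p = 7 ⇒ p = 7/18, and the value is (14)·(7/18) − 4 = 13/9.
For the keeper: with q = P(L), equating Low's and High's payoffs gives 11q − 1 = −7q + 3 ⇒ q = 2/9.

13/9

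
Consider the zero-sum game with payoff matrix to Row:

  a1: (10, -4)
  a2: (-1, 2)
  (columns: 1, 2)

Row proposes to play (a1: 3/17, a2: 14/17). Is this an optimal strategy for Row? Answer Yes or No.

Against 1 this mix gives (3/17)·10 + (14/17)·(-1) = 16/17.
Against 2 this mix gives (3/17)·(-4) + (14/17)·2 = 16/17.
All of Column's active replies (1, 2) yield 16/17, and no column does worse for Row. The mix makes Column indifferent and guarantees 16/17, so it is optimal.

Yes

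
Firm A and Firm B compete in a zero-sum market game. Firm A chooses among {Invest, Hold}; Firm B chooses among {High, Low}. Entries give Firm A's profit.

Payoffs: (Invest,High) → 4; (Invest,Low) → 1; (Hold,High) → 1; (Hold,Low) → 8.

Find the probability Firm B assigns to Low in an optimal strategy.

Row minima: Invest → 1, Hold → 1; maximin = 1.
Column maxima: High → 4, Low → 8; minimax = 4.
1 ≠ 4, so there is no saddle point; optimal play is mixed.
Let Firm A play Invest with probability p. Expected payoff against High: 4p + 1(1−p) = 3p + 1; against Low: 1p + 8(1−p) = −7p + 8.
Setting these equal: 3p + 1 = −7p + 8 ⇒ 10p = 7 ⇒ p = 7/10, and the value is (3)·(7/10) + 1 = 31/10.
For Firm B: with q = P(High), equating Invest's and Hold's payoffs gives 3q + 1 = −7q + 8 ⇒ q = 7/10.

3/10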